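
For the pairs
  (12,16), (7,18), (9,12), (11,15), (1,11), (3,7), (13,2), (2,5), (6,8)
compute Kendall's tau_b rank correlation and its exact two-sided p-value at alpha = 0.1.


Step 1: Enumerate the 36 unordered pairs (i,j) with i<j and classify each by sign(x_j-x_i) * sign(y_j-y_i).
  (1,2):dx=-5,dy=+2->D; (1,3):dx=-3,dy=-4->C; (1,4):dx=-1,dy=-1->C; (1,5):dx=-11,dy=-5->C
  (1,6):dx=-9,dy=-9->C; (1,7):dx=+1,dy=-14->D; (1,8):dx=-10,dy=-11->C; (1,9):dx=-6,dy=-8->C
  (2,3):dx=+2,dy=-6->D; (2,4):dx=+4,dy=-3->D; (2,5):dx=-6,dy=-7->C; (2,6):dx=-4,dy=-11->C
  (2,7):dx=+6,dy=-16->D; (2,8):dx=-5,dy=-13->C; (2,9):dx=-1,dy=-10->C; (3,4):dx=+2,dy=+3->C
  (3,5):dx=-8,dy=-1->C; (3,6):dx=-6,dy=-5->C; (3,7):dx=+4,dy=-10->D; (3,8):dx=-7,dy=-7->C
  (3,9):dx=-3,dy=-4->C; (4,5):dx=-10,dy=-4->C; (4,6):dx=-8,dy=-8->C; (4,7):dx=+2,dy=-13->D
  (4,8):dx=-9,dy=-10->C; (4,9):dx=-5,dy=-7->C; (5,6):dx=+2,dy=-4->D; (5,7):dx=+12,dy=-9->D
  (5,8):dx=+1,dy=-6->D; (5,9):dx=+5,dy=-3->D; (6,7):dx=+10,dy=-5->D; (6,8):dx=-1,dy=-2->C
  (6,9):dx=+3,dy=+1->C; (7,8):dx=-11,dy=+3->D; (7,9):dx=-7,dy=+6->D; (8,9):dx=+4,dy=+3->C
Step 2: C = 22, D = 14, total pairs = 36.
Step 3: tau = (C - D)/(n(n-1)/2) = (22 - 14)/36 = 0.222222.
Step 4: Exact two-sided p-value (enumerate n! = 362880 permutations of y under H0): p = 0.476709.
Step 5: alpha = 0.1. fail to reject H0.

tau_b = 0.2222 (C=22, D=14), p = 0.476709, fail to reject H0.


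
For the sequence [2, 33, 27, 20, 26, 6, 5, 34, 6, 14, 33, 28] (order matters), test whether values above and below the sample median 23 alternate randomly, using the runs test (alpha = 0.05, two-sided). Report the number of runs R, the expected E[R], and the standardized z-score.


Step 1: Compute median = 23; label A = above, B = below.
Labels in order: BAABABBABBAA  (n_A = 6, n_B = 6)
Step 2: Count runs R = 8.
Step 3: Under H0 (random ordering), E[R] = 2*n_A*n_B/(n_A+n_B) + 1 = 2*6*6/12 + 1 = 7.0000.
        Var[R] = 2*n_A*n_B*(2*n_A*n_B - n_A - n_B) / ((n_A+n_B)^2 * (n_A+n_B-1)) = 4320/1584 = 2.7273.
        SD[R] = 1.6514.
Step 4: Continuity-corrected z = (R - 0.5 - E[R]) / SD[R] = (8 - 0.5 - 7.0000) / 1.6514 = 0.3028.
Step 5: Two-sided p-value via normal approximation = 2*(1 - Phi(|z|)) = 0.762069.
Step 6: alpha = 0.05. fail to reject H0.

R = 8, z = 0.3028, p = 0.762069, fail to reject H0.


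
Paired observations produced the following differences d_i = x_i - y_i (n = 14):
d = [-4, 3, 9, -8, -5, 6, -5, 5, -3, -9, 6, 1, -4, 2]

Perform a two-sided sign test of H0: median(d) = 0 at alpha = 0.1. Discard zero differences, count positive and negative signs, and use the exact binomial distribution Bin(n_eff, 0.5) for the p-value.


Step 1: Discard zero differences. Original n = 14; n_eff = number of nonzero differences = 14.
Nonzero differences (with sign): -4, +3, +9, -8, -5, +6, -5, +5, -3, -9, +6, +1, -4, +2
Step 2: Count signs: positive = 7, negative = 7.
Step 3: Under H0: P(positive) = 0.5, so the number of positives S ~ Bin(14, 0.5).
Step 4: Two-sided exact p-value = sum of Bin(14,0.5) probabilities at or below the observed probability = 1.000000.
Step 5: alpha = 0.1. fail to reject H0.

n_eff = 14, pos = 7, neg = 7, p = 1.000000, fail to reject H0.


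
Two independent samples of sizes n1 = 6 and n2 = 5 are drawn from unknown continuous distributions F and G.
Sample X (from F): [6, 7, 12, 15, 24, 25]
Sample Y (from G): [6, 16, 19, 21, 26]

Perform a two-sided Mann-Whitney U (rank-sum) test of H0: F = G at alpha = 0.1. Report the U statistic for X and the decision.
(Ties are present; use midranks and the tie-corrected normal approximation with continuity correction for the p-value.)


Step 1: Combine and sort all 11 observations; assign midranks.
sorted (value, group): (6,X), (6,Y), (7,X), (12,X), (15,X), (16,Y), (19,Y), (21,Y), (24,X), (25,X), (26,Y)
ranks: 6->1.5, 6->1.5, 7->3, 12->4, 15->5, 16->6, 19->7, 21->8, 24->9, 25->10, 26->11
Step 2: Rank sum for X: R1 = 1.5 + 3 + 4 + 5 + 9 + 10 = 32.5.
Step 3: U_X = R1 - n1(n1+1)/2 = 32.5 - 6*7/2 = 32.5 - 21 = 11.5.
       U_Y = n1*n2 - U_X = 30 - 11.5 = 18.5.
Step 4: Ties are present, so use the tie-corrected normal approximation (with continuity correction) for the p-value.
Step 5: p-value = 0.583025; compare to alpha = 0.1. fail to reject H0.

U_X = 11.5, p = 0.583025, fail to reject H0 at alpha = 0.1.


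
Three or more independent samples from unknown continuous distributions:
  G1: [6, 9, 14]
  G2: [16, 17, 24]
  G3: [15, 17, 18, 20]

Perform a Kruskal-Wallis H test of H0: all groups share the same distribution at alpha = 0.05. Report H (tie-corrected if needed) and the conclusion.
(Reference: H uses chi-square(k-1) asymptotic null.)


Step 1: Combine all N = 10 observations and assign midranks.
sorted (value, group, rank): (6,G1,1), (9,G1,2), (14,G1,3), (15,G3,4), (16,G2,5), (17,G2,6.5), (17,G3,6.5), (18,G3,8), (20,G3,9), (24,G2,10)
Step 2: Sum ranks within each group.
R_1 = 6 (n_1 = 3)
R_2 = 21.5 (n_2 = 3)
R_3 = 27.5 (n_3 = 4)
Step 3: H = 12/(N(N+1)) * sum(R_i^2/n_i) - 3(N+1)
     = 12/(10*11) * (6^2/3 + 21.5^2/3 + 27.5^2/4) - 3*11
     = 0.109091 * 355.146 - 33
     = 5.743182.
Step 4: Ties present; correction factor C = 1 - 6/(10^3 - 10) = 0.993939. Corrected H = 5.743182 / 0.993939 = 5.778201.
Step 5: Under H0, H ~ chi^2(2); p-value = 0.055626.
Step 6: alpha = 0.05. fail to reject H0.

H = 5.7782, df = 2, p = 0.055626, fail to reject H0.


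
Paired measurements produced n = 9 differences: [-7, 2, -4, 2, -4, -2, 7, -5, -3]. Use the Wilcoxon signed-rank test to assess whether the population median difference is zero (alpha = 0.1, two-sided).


Step 1: Drop any zero differences (none here) and take |d_i|.
|d| = [7, 2, 4, 2, 4, 2, 7, 5, 3]
Step 2: Midrank |d_i| (ties get averaged ranks).
ranks: |7|->8.5, |2|->2, |4|->5.5, |2|->2, |4|->5.5, |2|->2, |7|->8.5, |5|->7, |3|->4
Step 3: Attach original signs; sum ranks with positive sign and with negative sign.
W+ = 2 + 2 + 8.5 = 12.5
W- = 8.5 + 5.5 + 5.5 + 2 + 7 + 4 = 32.5
(Check: W+ + W- = 45 should equal n(n+1)/2 = 45.)
Step 4: Test statistic W = min(W+, W-) = 12.5.
Step 5: Ties in |d|, so use the tie-corrected normal approximation.
        E[W] = n(n+1)/4 = 9*10/4 = 22.5.
        Tie groups: |d|=2 (t=3), |d|=4 (t=2), |d|=7 (t=2); sum(t^3 - t) = 36.
        Var[W] = n(n+1)(2n+1)/24 - sum(t^3-t)/48 = 1710/24 - 36/48 = 70.5.
        z = (W - E[W]) / sqrt(Var[W]) = (12.5 - 22.5) / 8.3964 = -1.1910.
        Two-sided p = 2*Phi(z) = 0.233660.
Step 6: alpha = 0.1. fail to reject H0.

W+ = 12.5, W- = 32.5, W = min = 12.5, p = 0.233660, fail to reject H0.


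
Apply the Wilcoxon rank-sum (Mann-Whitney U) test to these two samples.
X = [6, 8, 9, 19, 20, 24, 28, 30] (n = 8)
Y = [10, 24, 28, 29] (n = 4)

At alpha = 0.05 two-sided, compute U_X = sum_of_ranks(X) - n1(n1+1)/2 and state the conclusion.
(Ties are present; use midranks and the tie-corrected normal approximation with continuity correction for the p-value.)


Step 1: Combine and sort all 12 observations; assign midranks.
sorted (value, group): (6,X), (8,X), (9,X), (10,Y), (19,X), (20,X), (24,X), (24,Y), (28,X), (28,Y), (29,Y), (30,X)
ranks: 6->1, 8->2, 9->3, 10->4, 19->5, 20->6, 24->7.5, 24->7.5, 28->9.5, 28->9.5, 29->11, 30->12
Step 2: Rank sum for X: R1 = 1 + 2 + 3 + 5 + 6 + 7.5 + 9.5 + 12 = 46.
Step 3: U_X = R1 - n1(n1+1)/2 = 46 - 8*9/2 = 46 - 36 = 10.
       U_Y = n1*n2 - U_X = 32 - 10 = 22.
Step 4: Ties are present, so use the tie-corrected normal approximation (with continuity correction) for the p-value.
Step 5: p-value = 0.348547; compare to alpha = 0.05. fail to reject H0.

U_X = 10, p = 0.348547, fail to reject H0 at alpha = 0.05.


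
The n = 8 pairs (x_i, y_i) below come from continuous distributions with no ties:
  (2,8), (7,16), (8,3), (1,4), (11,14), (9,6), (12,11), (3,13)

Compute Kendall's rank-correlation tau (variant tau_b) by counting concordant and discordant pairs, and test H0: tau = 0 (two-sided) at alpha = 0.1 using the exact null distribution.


Step 1: Enumerate the 28 unordered pairs (i,j) with i<j and classify each by sign(x_j-x_i) * sign(y_j-y_i).
  (1,2):dx=+5,dy=+8->C; (1,3):dx=+6,dy=-5->D; (1,4):dx=-1,dy=-4->C; (1,5):dx=+9,dy=+6->C
  (1,6):dx=+7,dy=-2->D; (1,7):dx=+10,dy=+3->C; (1,8):dx=+1,dy=+5->C; (2,3):dx=+1,dy=-13->D
  (2,4):dx=-6,dy=-12->C; (2,5):dx=+4,dy=-2->D; (2,6):dx=+2,dy=-10->D; (2,7):dx=+5,dy=-5->D
  (2,8):dx=-4,dy=-3->C; (3,4):dx=-7,dy=+1->D; (3,5):dx=+3,dy=+11->C; (3,6):dx=+1,dy=+3->C
  (3,7):dx=+4,dy=+8->C; (3,8):dx=-5,dy=+10->D; (4,5):dx=+10,dy=+10->C; (4,6):dx=+8,dy=+2->C
  (4,7):dx=+11,dy=+7->C; (4,8):dx=+2,dy=+9->C; (5,6):dx=-2,dy=-8->C; (5,7):dx=+1,dy=-3->D
  (5,8):dx=-8,dy=-1->C; (6,7):dx=+3,dy=+5->C; (6,8):dx=-6,dy=+7->D; (7,8):dx=-9,dy=+2->D
Step 2: C = 17, D = 11, total pairs = 28.
Step 3: tau = (C - D)/(n(n-1)/2) = (17 - 11)/28 = 0.214286.
Step 4: Exact two-sided p-value (enumerate n! = 40320 permutations of y under H0): p = 0.548413.
Step 5: alpha = 0.1. fail to reject H0.

tau_b = 0.2143 (C=17, D=11), p = 0.548413, fail to reject H0.


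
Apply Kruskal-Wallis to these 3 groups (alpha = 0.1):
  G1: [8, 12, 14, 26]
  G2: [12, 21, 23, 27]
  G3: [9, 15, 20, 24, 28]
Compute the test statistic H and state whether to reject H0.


Step 1: Combine all N = 13 observations and assign midranks.
sorted (value, group, rank): (8,G1,1), (9,G3,2), (12,G1,3.5), (12,G2,3.5), (14,G1,5), (15,G3,6), (20,G3,7), (21,G2,8), (23,G2,9), (24,G3,10), (26,G1,11), (27,G2,12), (28,G3,13)
Step 2: Sum ranks within each group.
R_1 = 20.5 (n_1 = 4)
R_2 = 32.5 (n_2 = 4)
R_3 = 38 (n_3 = 5)
Step 3: H = 12/(N(N+1)) * sum(R_i^2/n_i) - 3(N+1)
     = 12/(13*14) * (20.5^2/4 + 32.5^2/4 + 38^2/5) - 3*14
     = 0.065934 * 657.925 - 42
     = 1.379670.
Step 4: Ties present; correction factor C = 1 - 6/(13^3 - 13) = 0.997253. Corrected H = 1.379670 / 0.997253 = 1.383471.
Step 5: Under H0, H ~ chi^2(2); p-value = 0.500706.
Step 6: alpha = 0.1. fail to reject H0.

H = 1.3835, df = 2, p = 0.500706, fail to reject H0.


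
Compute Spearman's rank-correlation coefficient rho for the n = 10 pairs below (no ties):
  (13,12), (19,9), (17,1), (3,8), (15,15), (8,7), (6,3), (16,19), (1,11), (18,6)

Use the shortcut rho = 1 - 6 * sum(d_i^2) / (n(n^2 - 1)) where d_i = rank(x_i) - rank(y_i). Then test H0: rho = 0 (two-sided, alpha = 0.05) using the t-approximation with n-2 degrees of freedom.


Step 1: Rank x and y separately (midranks; no ties here).
rank(x): 13->5, 19->10, 17->8, 3->2, 15->6, 8->4, 6->3, 16->7, 1->1, 18->9
rank(y): 12->8, 9->6, 1->1, 8->5, 15->9, 7->4, 3->2, 19->10, 11->7, 6->3
Step 2: d_i = R_x(i) - R_y(i); compute d_i^2.
  (5-8)^2=9, (10-6)^2=16, (8-1)^2=49, (2-5)^2=9, (6-9)^2=9, (4-4)^2=0, (3-2)^2=1, (7-10)^2=9, (1-7)^2=36, (9-3)^2=36
sum(d^2) = 174.
Step 3: rho = 1 - 6*174 / (10*(10^2 - 1)) = 1 - 1044/990 = -0.054545.
Step 4: Under H0, t = rho * sqrt((n-2)/(1-rho^2)) = -0.1545 ~ t(8).
Step 5: Two-sided p-value from the t-distribution with 8 df = 0.881036.
Step 6: alpha = 0.05. fail to reject H0.

rho = -0.0545, p = 0.881036, fail to reject H0 at alpha = 0.05.


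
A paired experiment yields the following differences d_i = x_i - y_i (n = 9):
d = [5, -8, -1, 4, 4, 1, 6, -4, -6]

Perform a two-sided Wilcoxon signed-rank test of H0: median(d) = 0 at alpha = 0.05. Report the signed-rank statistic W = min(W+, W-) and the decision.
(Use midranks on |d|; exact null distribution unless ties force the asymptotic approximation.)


Step 1: Drop any zero differences (none here) and take |d_i|.
|d| = [5, 8, 1, 4, 4, 1, 6, 4, 6]
Step 2: Midrank |d_i| (ties get averaged ranks).
ranks: |5|->6, |8|->9, |1|->1.5, |4|->4, |4|->4, |1|->1.5, |6|->7.5, |4|->4, |6|->7.5
Step 3: Attach original signs; sum ranks with positive sign and with negative sign.
W+ = 6 + 4 + 4 + 1.5 + 7.5 = 23
W- = 9 + 1.5 + 4 + 7.5 = 22
(Check: W+ + W- = 45 should equal n(n+1)/2 = 45.)
Step 4: Test statistic W = min(W+, W-) = 22.
Step 5: Ties in |d|, so use the tie-corrected normal approximation.
        E[W] = n(n+1)/4 = 9*10/4 = 22.5.
        Tie groups: |d|=1 (t=2), |d|=4 (t=3), |d|=6 (t=2); sum(t^3 - t) = 36.
        Var[W] = n(n+1)(2n+1)/24 - sum(t^3-t)/48 = 1710/24 - 36/48 = 70.5.
        z = (W - E[W]) / sqrt(Var[W]) = (22 - 22.5) / 8.3964 = -0.0595.
        Two-sided p = 2*Phi(z) = 0.952515.
Step 6: alpha = 0.05. fail to reject H0.

W+ = 23, W- = 22, W = min = 22, p = 0.952515, fail to reject H0.


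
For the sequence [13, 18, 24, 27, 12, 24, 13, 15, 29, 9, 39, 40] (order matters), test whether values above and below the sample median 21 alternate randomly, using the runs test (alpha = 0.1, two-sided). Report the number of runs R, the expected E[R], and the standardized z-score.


Step 1: Compute median = 21; label A = above, B = below.
Labels in order: BBAABABBABAA  (n_A = 6, n_B = 6)
Step 2: Count runs R = 8.
Step 3: Under H0 (random ordering), E[R] = 2*n_A*n_B/(n_A+n_B) + 1 = 2*6*6/12 + 1 = 7.0000.
        Var[R] = 2*n_A*n_B*(2*n_A*n_B - n_A - n_B) / ((n_A+n_B)^2 * (n_A+n_B-1)) = 4320/1584 = 2.7273.
        SD[R] = 1.6514.
Step 4: Continuity-corrected z = (R - 0.5 - E[R]) / SD[R] = (8 - 0.5 - 7.0000) / 1.6514 = 0.3028.
Step 5: Two-sided p-value via normal approximation = 2*(1 - Phi(|z|)) = 0.762069.
Step 6: alpha = 0.1. fail to reject H0.

R = 8, z = 0.3028, p = 0.762069, fail to reject H0.


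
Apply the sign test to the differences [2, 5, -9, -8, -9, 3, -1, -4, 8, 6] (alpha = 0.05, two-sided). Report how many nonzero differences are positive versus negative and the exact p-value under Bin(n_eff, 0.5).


Step 1: Discard zero differences. Original n = 10; n_eff = number of nonzero differences = 10.
Nonzero differences (with sign): +2, +5, -9, -8, -9, +3, -1, -4, +8, +6
Step 2: Count signs: positive = 5, negative = 5.
Step 3: Under H0: P(positive) = 0.5, so the number of positives S ~ Bin(10, 0.5).
Step 4: Two-sided exact p-value = sum of Bin(10,0.5) probabilities at or below the observed probability = 1.000000.
Step 5: alpha = 0.05. fail to reject H0.

n_eff = 10, pos = 5, neg = 5, p = 1.000000, fail to reject H0.


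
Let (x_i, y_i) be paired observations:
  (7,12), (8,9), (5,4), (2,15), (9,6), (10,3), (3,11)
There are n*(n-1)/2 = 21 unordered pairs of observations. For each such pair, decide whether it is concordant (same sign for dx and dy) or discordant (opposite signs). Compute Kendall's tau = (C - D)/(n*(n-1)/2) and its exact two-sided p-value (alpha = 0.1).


Step 1: Enumerate the 21 unordered pairs (i,j) with i<j and classify each by sign(x_j-x_i) * sign(y_j-y_i).
  (1,2):dx=+1,dy=-3->D; (1,3):dx=-2,dy=-8->C; (1,4):dx=-5,dy=+3->D; (1,5):dx=+2,dy=-6->D
  (1,6):dx=+3,dy=-9->D; (1,7):dx=-4,dy=-1->C; (2,3):dx=-3,dy=-5->C; (2,4):dx=-6,dy=+6->D
  (2,5):dx=+1,dy=-3->D; (2,6):dx=+2,dy=-6->D; (2,7):dx=-5,dy=+2->D; (3,4):dx=-3,dy=+11->D
  (3,5):dx=+4,dy=+2->C; (3,6):dx=+5,dy=-1->D; (3,7):dx=-2,dy=+7->D; (4,5):dx=+7,dy=-9->D
  (4,6):dx=+8,dy=-12->D; (4,7):dx=+1,dy=-4->D; (5,6):dx=+1,dy=-3->D; (5,7):dx=-6,dy=+5->D
  (6,7):dx=-7,dy=+8->D
Step 2: C = 4, D = 17, total pairs = 21.
Step 3: tau = (C - D)/(n(n-1)/2) = (4 - 17)/21 = -0.619048.
Step 4: Exact two-sided p-value (enumerate n! = 5040 permutations of y under H0): p = 0.069048.
Step 5: alpha = 0.1. reject H0.

tau_b = -0.6190 (C=4, D=17), p = 0.069048, reject H0.


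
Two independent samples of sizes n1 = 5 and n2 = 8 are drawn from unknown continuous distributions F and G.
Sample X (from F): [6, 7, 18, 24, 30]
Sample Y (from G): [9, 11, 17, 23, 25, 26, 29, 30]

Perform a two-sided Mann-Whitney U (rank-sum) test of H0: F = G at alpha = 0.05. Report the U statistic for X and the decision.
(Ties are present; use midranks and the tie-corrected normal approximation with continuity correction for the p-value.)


Step 1: Combine and sort all 13 observations; assign midranks.
sorted (value, group): (6,X), (7,X), (9,Y), (11,Y), (17,Y), (18,X), (23,Y), (24,X), (25,Y), (26,Y), (29,Y), (30,X), (30,Y)
ranks: 6->1, 7->2, 9->3, 11->4, 17->5, 18->6, 23->7, 24->8, 25->9, 26->10, 29->11, 30->12.5, 30->12.5
Step 2: Rank sum for X: R1 = 1 + 2 + 6 + 8 + 12.5 = 29.5.
Step 3: U_X = R1 - n1(n1+1)/2 = 29.5 - 5*6/2 = 29.5 - 15 = 14.5.
       U_Y = n1*n2 - U_X = 40 - 14.5 = 25.5.
Step 4: Ties are present, so use the tie-corrected normal approximation (with continuity correction) for the p-value.
Step 5: p-value = 0.463600; compare to alpha = 0.05. fail to reject H0.

U_X = 14.5, p = 0.463600, fail to reject H0 at alpha = 0.05.


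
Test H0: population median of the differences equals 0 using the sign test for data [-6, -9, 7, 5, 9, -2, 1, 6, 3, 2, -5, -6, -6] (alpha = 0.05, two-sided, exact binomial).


Step 1: Discard zero differences. Original n = 13; n_eff = number of nonzero differences = 13.
Nonzero differences (with sign): -6, -9, +7, +5, +9, -2, +1, +6, +3, +2, -5, -6, -6
Step 2: Count signs: positive = 7, negative = 6.
Step 3: Under H0: P(positive) = 0.5, so the number of positives S ~ Bin(13, 0.5).
Step 4: Two-sided exact p-value = sum of Bin(13,0.5) probabilities at or below the observed probability = 1.000000.
Step 5: alpha = 0.05. fail to reject H0.

n_eff = 13, pos = 7, neg = 6, p = 1.000000, fail to reject H0.


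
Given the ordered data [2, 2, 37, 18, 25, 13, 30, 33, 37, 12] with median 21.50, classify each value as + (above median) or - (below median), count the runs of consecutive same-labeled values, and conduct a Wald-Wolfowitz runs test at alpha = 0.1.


Step 1: Compute median = 21.50; label A = above, B = below.
Labels in order: BBABABAAAB  (n_A = 5, n_B = 5)
Step 2: Count runs R = 7.
Step 3: Under H0 (random ordering), E[R] = 2*n_A*n_B/(n_A+n_B) + 1 = 2*5*5/10 + 1 = 6.0000.
        Var[R] = 2*n_A*n_B*(2*n_A*n_B - n_A - n_B) / ((n_A+n_B)^2 * (n_A+n_B-1)) = 2000/900 = 2.2222.
        SD[R] = 1.4907.
Step 4: Continuity-corrected z = (R - 0.5 - E[R]) / SD[R] = (7 - 0.5 - 6.0000) / 1.4907 = 0.3354.
Step 5: Two-sided p-value via normal approximation = 2*(1 - Phi(|z|)) = 0.737316.
Step 6: alpha = 0.1. fail to reject H0.

R = 7, z = 0.3354, p = 0.737316, fail to reject H0.


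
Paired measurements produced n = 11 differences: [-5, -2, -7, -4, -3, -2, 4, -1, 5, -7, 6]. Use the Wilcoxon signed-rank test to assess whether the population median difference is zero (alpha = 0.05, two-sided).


Step 1: Drop any zero differences (none here) and take |d_i|.
|d| = [5, 2, 7, 4, 3, 2, 4, 1, 5, 7, 6]
Step 2: Midrank |d_i| (ties get averaged ranks).
ranks: |5|->7.5, |2|->2.5, |7|->10.5, |4|->5.5, |3|->4, |2|->2.5, |4|->5.5, |1|->1, |5|->7.5, |7|->10.5, |6|->9
Step 3: Attach original signs; sum ranks with positive sign and with negative sign.
W+ = 5.5 + 7.5 + 9 = 22
W- = 7.5 + 2.5 + 10.5 + 5.5 + 4 + 2.5 + 1 + 10.5 = 44
(Check: W+ + W- = 66 should equal n(n+1)/2 = 66.)
Step 4: Test statistic W = min(W+, W-) = 22.
Step 5: Ties in |d|, so use the tie-corrected normal approximation.
        E[W] = n(n+1)/4 = 11*12/4 = 33.
        Tie groups: |d|=2 (t=2), |d|=4 (t=2), |d|=5 (t=2), |d|=7 (t=2); sum(t^3 - t) = 24.
        Var[W] = n(n+1)(2n+1)/24 - sum(t^3-t)/48 = 3036/24 - 24/48 = 126.
        z = (W - E[W]) / sqrt(Var[W]) = (22 - 33) / 11.2250 = -0.9800.
        Two-sided p = 2*Phi(z) = 0.327107.
Step 6: alpha = 0.05. fail to reject H0.

W+ = 22, W- = 44, W = min = 22, p = 0.327107, fail to reject H0.


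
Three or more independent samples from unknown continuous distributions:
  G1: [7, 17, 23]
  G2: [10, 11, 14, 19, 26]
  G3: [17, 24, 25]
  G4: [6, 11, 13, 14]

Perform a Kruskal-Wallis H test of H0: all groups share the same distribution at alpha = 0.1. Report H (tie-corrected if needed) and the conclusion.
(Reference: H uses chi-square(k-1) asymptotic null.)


Step 1: Combine all N = 15 observations and assign midranks.
sorted (value, group, rank): (6,G4,1), (7,G1,2), (10,G2,3), (11,G2,4.5), (11,G4,4.5), (13,G4,6), (14,G2,7.5), (14,G4,7.5), (17,G1,9.5), (17,G3,9.5), (19,G2,11), (23,G1,12), (24,G3,13), (25,G3,14), (26,G2,15)
Step 2: Sum ranks within each group.
R_1 = 23.5 (n_1 = 3)
R_2 = 41 (n_2 = 5)
R_3 = 36.5 (n_3 = 3)
R_4 = 19 (n_4 = 4)
Step 3: H = 12/(N(N+1)) * sum(R_i^2/n_i) - 3(N+1)
     = 12/(15*16) * (23.5^2/3 + 41^2/5 + 36.5^2/3 + 19^2/4) - 3*16
     = 0.050000 * 1054.62 - 48
     = 4.730833.
Step 4: Ties present; correction factor C = 1 - 18/(15^3 - 15) = 0.994643. Corrected H = 4.730833 / 0.994643 = 4.756314.
Step 5: Under H0, H ~ chi^2(3); p-value = 0.190536.
Step 6: alpha = 0.1. fail to reject H0.

H = 4.7563, df = 3, p = 0.190536, fail to reject H0.


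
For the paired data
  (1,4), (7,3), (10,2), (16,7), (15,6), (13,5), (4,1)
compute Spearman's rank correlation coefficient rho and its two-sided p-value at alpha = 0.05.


Step 1: Rank x and y separately (midranks; no ties here).
rank(x): 1->1, 7->3, 10->4, 16->7, 15->6, 13->5, 4->2
rank(y): 4->4, 3->3, 2->2, 7->7, 6->6, 5->5, 1->1
Step 2: d_i = R_x(i) - R_y(i); compute d_i^2.
  (1-4)^2=9, (3-3)^2=0, (4-2)^2=4, (7-7)^2=0, (6-6)^2=0, (5-5)^2=0, (2-1)^2=1
sum(d^2) = 14.
Step 3: rho = 1 - 6*14 / (7*(7^2 - 1)) = 1 - 84/336 = 0.750000.
Step 4: Under H0, t = rho * sqrt((n-2)/(1-rho^2)) = 2.5355 ~ t(5).
Step 5: Two-sided p-value from the t-distribution with 5 df = 0.052181.
Step 6: alpha = 0.05. fail to reject H0.

rho = 0.7500, p = 0.052181, fail to reject H0 at alpha = 0.05.


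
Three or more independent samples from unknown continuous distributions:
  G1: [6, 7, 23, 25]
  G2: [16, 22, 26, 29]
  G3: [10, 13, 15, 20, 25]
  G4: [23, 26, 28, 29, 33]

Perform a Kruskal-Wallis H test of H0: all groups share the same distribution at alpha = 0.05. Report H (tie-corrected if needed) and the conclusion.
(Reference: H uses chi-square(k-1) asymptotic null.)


Step 1: Combine all N = 18 observations and assign midranks.
sorted (value, group, rank): (6,G1,1), (7,G1,2), (10,G3,3), (13,G3,4), (15,G3,5), (16,G2,6), (20,G3,7), (22,G2,8), (23,G1,9.5), (23,G4,9.5), (25,G1,11.5), (25,G3,11.5), (26,G2,13.5), (26,G4,13.5), (28,G4,15), (29,G2,16.5), (29,G4,16.5), (33,G4,18)
Step 2: Sum ranks within each group.
R_1 = 24 (n_1 = 4)
R_2 = 44 (n_2 = 4)
R_3 = 30.5 (n_3 = 5)
R_4 = 72.5 (n_4 = 5)
Step 3: H = 12/(N(N+1)) * sum(R_i^2/n_i) - 3(N+1)
     = 12/(18*19) * (24^2/4 + 44^2/4 + 30.5^2/5 + 72.5^2/5) - 3*19
     = 0.035088 * 1865.3 - 57
     = 8.449123.
Step 4: Ties present; correction factor C = 1 - 24/(18^3 - 18) = 0.995872. Corrected H = 8.449123 / 0.995872 = 8.484145.
Step 5: Under H0, H ~ chi^2(3); p-value = 0.036997.
Step 6: alpha = 0.05. reject H0.

H = 8.4841, df = 3, p = 0.036997, reject H0.


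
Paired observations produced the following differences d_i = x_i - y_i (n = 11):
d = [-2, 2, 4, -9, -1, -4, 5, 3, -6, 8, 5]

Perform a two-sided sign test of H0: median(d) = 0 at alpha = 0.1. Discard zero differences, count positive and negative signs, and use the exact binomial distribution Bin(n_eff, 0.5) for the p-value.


Step 1: Discard zero differences. Original n = 11; n_eff = number of nonzero differences = 11.
Nonzero differences (with sign): -2, +2, +4, -9, -1, -4, +5, +3, -6, +8, +5
Step 2: Count signs: positive = 6, negative = 5.
Step 3: Under H0: P(positive) = 0.5, so the number of positives S ~ Bin(11, 0.5).
Step 4: Two-sided exact p-value = sum of Bin(11,0.5) probabilities at or below the observed probability = 1.000000.
Step 5: alpha = 0.1. fail to reject H0.

n_eff = 11, pos = 6, neg = 5, p = 1.000000, fail to reject H0.


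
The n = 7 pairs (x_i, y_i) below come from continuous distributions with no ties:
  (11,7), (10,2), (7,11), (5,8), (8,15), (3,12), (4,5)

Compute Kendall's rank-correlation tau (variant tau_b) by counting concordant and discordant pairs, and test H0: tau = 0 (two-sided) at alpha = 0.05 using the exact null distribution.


Step 1: Enumerate the 21 unordered pairs (i,j) with i<j and classify each by sign(x_j-x_i) * sign(y_j-y_i).
  (1,2):dx=-1,dy=-5->C; (1,3):dx=-4,dy=+4->D; (1,4):dx=-6,dy=+1->D; (1,5):dx=-3,dy=+8->D
  (1,6):dx=-8,dy=+5->D; (1,7):dx=-7,dy=-2->C; (2,3):dx=-3,dy=+9->D; (2,4):dx=-5,dy=+6->D
  (2,5):dx=-2,dy=+13->D; (2,6):dx=-7,dy=+10->D; (2,7):dx=-6,dy=+3->D; (3,4):dx=-2,dy=-3->C
  (3,5):dx=+1,dy=+4->C; (3,6):dx=-4,dy=+1->D; (3,7):dx=-3,dy=-6->C; (4,5):dx=+3,dy=+7->C
  (4,6):dx=-2,dy=+4->D; (4,7):dx=-1,dy=-3->C; (5,6):dx=-5,dy=-3->C; (5,7):dx=-4,dy=-10->C
  (6,7):dx=+1,dy=-7->D
Step 2: C = 9, D = 12, total pairs = 21.
Step 3: tau = (C - D)/(n(n-1)/2) = (9 - 12)/21 = -0.142857.
Step 4: Exact two-sided p-value (enumerate n! = 5040 permutations of y under H0): p = 0.772619.
Step 5: alpha = 0.05. fail to reject H0.

tau_b = -0.1429 (C=9, D=12), p = 0.772619, fail to reject H0.


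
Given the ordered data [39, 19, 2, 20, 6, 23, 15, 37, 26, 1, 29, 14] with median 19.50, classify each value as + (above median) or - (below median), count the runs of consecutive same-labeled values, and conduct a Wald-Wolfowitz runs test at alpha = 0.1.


Step 1: Compute median = 19.50; label A = above, B = below.
Labels in order: ABBABABAABAB  (n_A = 6, n_B = 6)
Step 2: Count runs R = 10.
Step 3: Under H0 (random ordering), E[R] = 2*n_A*n_B/(n_A+n_B) + 1 = 2*6*6/12 + 1 = 7.0000.
        Var[R] = 2*n_A*n_B*(2*n_A*n_B - n_A - n_B) / ((n_A+n_B)^2 * (n_A+n_B-1)) = 4320/1584 = 2.7273.
        SD[R] = 1.6514.
Step 4: Continuity-corrected z = (R - 0.5 - E[R]) / SD[R] = (10 - 0.5 - 7.0000) / 1.6514 = 1.5138.
Step 5: Two-sided p-value via normal approximation = 2*(1 - Phi(|z|)) = 0.130070.
Step 6: alpha = 0.1. fail to reject H0.

R = 10, z = 1.5138, p = 0.130070, fail to reject H0.


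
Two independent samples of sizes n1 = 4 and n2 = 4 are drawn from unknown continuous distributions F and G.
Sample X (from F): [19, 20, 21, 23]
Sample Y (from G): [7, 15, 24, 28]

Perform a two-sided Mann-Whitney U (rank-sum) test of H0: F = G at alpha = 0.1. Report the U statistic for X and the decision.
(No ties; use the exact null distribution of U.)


Step 1: Combine and sort all 8 observations; assign midranks.
sorted (value, group): (7,Y), (15,Y), (19,X), (20,X), (21,X), (23,X), (24,Y), (28,Y)
ranks: 7->1, 15->2, 19->3, 20->4, 21->5, 23->6, 24->7, 28->8
Step 2: Rank sum for X: R1 = 3 + 4 + 5 + 6 = 18.
Step 3: U_X = R1 - n1(n1+1)/2 = 18 - 4*5/2 = 18 - 10 = 8.
       U_Y = n1*n2 - U_X = 16 - 8 = 8.
Step 4: No ties, so the exact null distribution of U (based on enumerating the C(8,4) = 70 equally likely rank assignments) gives the two-sided p-value.
Step 5: p-value = 1.000000; compare to alpha = 0.1. fail to reject H0.

U_X = 8, p = 1.000000, fail to reject H0 at alpha = 0.1.


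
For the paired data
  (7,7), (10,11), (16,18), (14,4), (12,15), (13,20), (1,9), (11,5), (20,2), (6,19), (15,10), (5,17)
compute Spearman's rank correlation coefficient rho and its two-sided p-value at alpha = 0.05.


Step 1: Rank x and y separately (midranks; no ties here).
rank(x): 7->4, 10->5, 16->11, 14->9, 12->7, 13->8, 1->1, 11->6, 20->12, 6->3, 15->10, 5->2
rank(y): 7->4, 11->7, 18->10, 4->2, 15->8, 20->12, 9->5, 5->3, 2->1, 19->11, 10->6, 17->9
Step 2: d_i = R_x(i) - R_y(i); compute d_i^2.
  (4-4)^2=0, (5-7)^2=4, (11-10)^2=1, (9-2)^2=49, (7-8)^2=1, (8-12)^2=16, (1-5)^2=16, (6-3)^2=9, (12-1)^2=121, (3-11)^2=64, (10-6)^2=16, (2-9)^2=49
sum(d^2) = 346.
Step 3: rho = 1 - 6*346 / (12*(12^2 - 1)) = 1 - 2076/1716 = -0.209790.
Step 4: Under H0, t = rho * sqrt((n-2)/(1-rho^2)) = -0.6785 ~ t(10).
Step 5: Two-sided p-value from the t-distribution with 10 df = 0.512841.
Step 6: alpha = 0.05. fail to reject H0.

rho = -0.2098, p = 0.512841, fail to reject H0 at alpha = 0.05.


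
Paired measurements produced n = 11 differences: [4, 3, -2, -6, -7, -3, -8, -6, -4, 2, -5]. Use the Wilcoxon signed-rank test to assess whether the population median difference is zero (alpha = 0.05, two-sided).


Step 1: Drop any zero differences (none here) and take |d_i|.
|d| = [4, 3, 2, 6, 7, 3, 8, 6, 4, 2, 5]
Step 2: Midrank |d_i| (ties get averaged ranks).
ranks: |4|->5.5, |3|->3.5, |2|->1.5, |6|->8.5, |7|->10, |3|->3.5, |8|->11, |6|->8.5, |4|->5.5, |2|->1.5, |5|->7
Step 3: Attach original signs; sum ranks with positive sign and with negative sign.
W+ = 5.5 + 3.5 + 1.5 = 10.5
W- = 1.5 + 8.5 + 10 + 3.5 + 11 + 8.5 + 5.5 + 7 = 55.5
(Check: W+ + W- = 66 should equal n(n+1)/2 = 66.)
Step 4: Test statistic W = min(W+, W-) = 10.5.
Step 5: Ties in |d|, so use the tie-corrected normal approximation.
        E[W] = n(n+1)/4 = 11*12/4 = 33.
        Tie groups: |d|=2 (t=2), |d|=3 (t=2), |d|=4 (t=2), |d|=6 (t=2); sum(t^3 - t) = 24.
        Var[W] = n(n+1)(2n+1)/24 - sum(t^3-t)/48 = 3036/24 - 24/48 = 126.
        z = (W - E[W]) / sqrt(Var[W]) = (10.5 - 33) / 11.2250 = -2.0045.
        Two-sided p = 2*Phi(z) = 0.045021.
Step 6: alpha = 0.05. reject H0.

W+ = 10.5, W- = 55.5, W = min = 10.5, p = 0.045021, reject H0.


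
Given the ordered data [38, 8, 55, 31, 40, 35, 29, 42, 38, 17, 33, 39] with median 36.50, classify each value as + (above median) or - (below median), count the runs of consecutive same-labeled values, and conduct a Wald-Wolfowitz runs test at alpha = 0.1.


Step 1: Compute median = 36.50; label A = above, B = below.
Labels in order: ABABABBAABBA  (n_A = 6, n_B = 6)
Step 2: Count runs R = 9.
Step 3: Under H0 (random ordering), E[R] = 2*n_A*n_B/(n_A+n_B) + 1 = 2*6*6/12 + 1 = 7.0000.
        Var[R] = 2*n_A*n_B*(2*n_A*n_B - n_A - n_B) / ((n_A+n_B)^2 * (n_A+n_B-1)) = 4320/1584 = 2.7273.
        SD[R] = 1.6514.
Step 4: Continuity-corrected z = (R - 0.5 - E[R]) / SD[R] = (9 - 0.5 - 7.0000) / 1.6514 = 0.9083.
Step 5: Two-sided p-value via normal approximation = 2*(1 - Phi(|z|)) = 0.363722.
Step 6: alpha = 0.1. fail to reject H0.

R = 9, z = 0.9083, p = 0.363722, fail to reject H0.


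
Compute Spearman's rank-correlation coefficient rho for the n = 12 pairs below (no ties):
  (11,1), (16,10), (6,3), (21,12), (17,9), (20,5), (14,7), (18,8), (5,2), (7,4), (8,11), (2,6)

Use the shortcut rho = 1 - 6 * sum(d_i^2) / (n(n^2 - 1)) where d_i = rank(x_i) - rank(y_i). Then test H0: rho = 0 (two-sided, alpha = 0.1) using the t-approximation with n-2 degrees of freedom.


Step 1: Rank x and y separately (midranks; no ties here).
rank(x): 11->6, 16->8, 6->3, 21->12, 17->9, 20->11, 14->7, 18->10, 5->2, 7->4, 8->5, 2->1
rank(y): 1->1, 10->10, 3->3, 12->12, 9->9, 5->5, 7->7, 8->8, 2->2, 4->4, 11->11, 6->6
Step 2: d_i = R_x(i) - R_y(i); compute d_i^2.
  (6-1)^2=25, (8-10)^2=4, (3-3)^2=0, (12-12)^2=0, (9-9)^2=0, (11-5)^2=36, (7-7)^2=0, (10-8)^2=4, (2-2)^2=0, (4-4)^2=0, (5-11)^2=36, (1-6)^2=25
sum(d^2) = 130.
Step 3: rho = 1 - 6*130 / (12*(12^2 - 1)) = 1 - 780/1716 = 0.545455.
Step 4: Under H0, t = rho * sqrt((n-2)/(1-rho^2)) = 2.0580 ~ t(10).
Step 5: Two-sided p-value from the t-distribution with 10 df = 0.066612.
Step 6: alpha = 0.1. reject H0.

rho = 0.5455, p = 0.066612, reject H0 at alpha = 0.1.


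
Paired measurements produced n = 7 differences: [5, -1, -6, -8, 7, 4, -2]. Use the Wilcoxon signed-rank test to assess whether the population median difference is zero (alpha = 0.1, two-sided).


Step 1: Drop any zero differences (none here) and take |d_i|.
|d| = [5, 1, 6, 8, 7, 4, 2]
Step 2: Midrank |d_i| (ties get averaged ranks).
ranks: |5|->4, |1|->1, |6|->5, |8|->7, |7|->6, |4|->3, |2|->2
Step 3: Attach original signs; sum ranks with positive sign and with negative sign.
W+ = 4 + 6 + 3 = 13
W- = 1 + 5 + 7 + 2 = 15
(Check: W+ + W- = 28 should equal n(n+1)/2 = 28.)
Step 4: Test statistic W = min(W+, W-) = 13.
Step 5: No ties, so the exact null distribution over the 2^7 = 128 sign assignments gives the two-sided p-value = 0.937500.
Step 6: alpha = 0.1. fail to reject H0.

W+ = 13, W- = 15, W = min = 13, p = 0.937500, fail to reject H0.


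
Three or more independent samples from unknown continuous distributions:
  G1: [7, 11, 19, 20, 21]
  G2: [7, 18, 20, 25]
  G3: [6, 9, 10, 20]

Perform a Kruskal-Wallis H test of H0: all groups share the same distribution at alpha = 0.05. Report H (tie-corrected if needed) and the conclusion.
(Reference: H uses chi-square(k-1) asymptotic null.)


Step 1: Combine all N = 13 observations and assign midranks.
sorted (value, group, rank): (6,G3,1), (7,G1,2.5), (7,G2,2.5), (9,G3,4), (10,G3,5), (11,G1,6), (18,G2,7), (19,G1,8), (20,G1,10), (20,G2,10), (20,G3,10), (21,G1,12), (25,G2,13)
Step 2: Sum ranks within each group.
R_1 = 38.5 (n_1 = 5)
R_2 = 32.5 (n_2 = 4)
R_3 = 20 (n_3 = 4)
Step 3: H = 12/(N(N+1)) * sum(R_i^2/n_i) - 3(N+1)
     = 12/(13*14) * (38.5^2/5 + 32.5^2/4 + 20^2/4) - 3*14
     = 0.065934 * 660.513 - 42
     = 1.550275.
Step 4: Ties present; correction factor C = 1 - 30/(13^3 - 13) = 0.986264. Corrected H = 1.550275 / 0.986264 = 1.571866.
Step 5: Under H0, H ~ chi^2(2); p-value = 0.455694.
Step 6: alpha = 0.05. fail to reject H0.

H = 1.5719, df = 2, p = 0.455694, fail to reject H0.


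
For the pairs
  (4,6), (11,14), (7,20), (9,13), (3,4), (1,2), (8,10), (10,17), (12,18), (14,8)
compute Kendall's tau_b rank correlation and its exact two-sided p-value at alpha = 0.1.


Step 1: Enumerate the 45 unordered pairs (i,j) with i<j and classify each by sign(x_j-x_i) * sign(y_j-y_i).
  (1,2):dx=+7,dy=+8->C; (1,3):dx=+3,dy=+14->C; (1,4):dx=+5,dy=+7->C; (1,5):dx=-1,dy=-2->C
  (1,6):dx=-3,dy=-4->C; (1,7):dx=+4,dy=+4->C; (1,8):dx=+6,dy=+11->C; (1,9):dx=+8,dy=+12->C
  (1,10):dx=+10,dy=+2->C; (2,3):dx=-4,dy=+6->D; (2,4):dx=-2,dy=-1->C; (2,5):dx=-8,dy=-10->C
  (2,6):dx=-10,dy=-12->C; (2,7):dx=-3,dy=-4->C; (2,8):dx=-1,dy=+3->D; (2,9):dx=+1,dy=+4->C
  (2,10):dx=+3,dy=-6->D; (3,4):dx=+2,dy=-7->D; (3,5):dx=-4,dy=-16->C; (3,6):dx=-6,dy=-18->C
  (3,7):dx=+1,dy=-10->D; (3,8):dx=+3,dy=-3->D; (3,9):dx=+5,dy=-2->D; (3,10):dx=+7,dy=-12->D
  (4,5):dx=-6,dy=-9->C; (4,6):dx=-8,dy=-11->C; (4,7):dx=-1,dy=-3->C; (4,8):dx=+1,dy=+4->C
  (4,9):dx=+3,dy=+5->C; (4,10):dx=+5,dy=-5->D; (5,6):dx=-2,dy=-2->C; (5,7):dx=+5,dy=+6->C
  (5,8):dx=+7,dy=+13->C; (5,9):dx=+9,dy=+14->C; (5,10):dx=+11,dy=+4->C; (6,7):dx=+7,dy=+8->C
  (6,8):dx=+9,dy=+15->C; (6,9):dx=+11,dy=+16->C; (6,10):dx=+13,dy=+6->C; (7,8):dx=+2,dy=+7->C
  (7,9):dx=+4,dy=+8->C; (7,10):dx=+6,dy=-2->D; (8,9):dx=+2,dy=+1->C; (8,10):dx=+4,dy=-9->D
  (9,10):dx=+2,dy=-10->D
Step 2: C = 33, D = 12, total pairs = 45.
Step 3: tau = (C - D)/(n(n-1)/2) = (33 - 12)/45 = 0.466667.
Step 4: Exact two-sided p-value (enumerate n! = 3628800 permutations of y under H0): p = 0.072550.
Step 5: alpha = 0.1. reject H0.

tau_b = 0.4667 (C=33, D=12), p = 0.072550, reject H0.


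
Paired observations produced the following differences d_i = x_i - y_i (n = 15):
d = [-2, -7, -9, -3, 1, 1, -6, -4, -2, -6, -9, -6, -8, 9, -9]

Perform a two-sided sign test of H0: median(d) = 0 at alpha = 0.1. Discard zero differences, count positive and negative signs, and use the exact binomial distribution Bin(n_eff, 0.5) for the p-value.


Step 1: Discard zero differences. Original n = 15; n_eff = number of nonzero differences = 15.
Nonzero differences (with sign): -2, -7, -9, -3, +1, +1, -6, -4, -2, -6, -9, -6, -8, +9, -9
Step 2: Count signs: positive = 3, negative = 12.
Step 3: Under H0: P(positive) = 0.5, so the number of positives S ~ Bin(15, 0.5).
Step 4: Two-sided exact p-value = sum of Bin(15,0.5) probabilities at or below the observed probability = 0.035156.
Step 5: alpha = 0.1. reject H0.

n_eff = 15, pos = 3, neg = 12, p = 0.035156, reject H0.


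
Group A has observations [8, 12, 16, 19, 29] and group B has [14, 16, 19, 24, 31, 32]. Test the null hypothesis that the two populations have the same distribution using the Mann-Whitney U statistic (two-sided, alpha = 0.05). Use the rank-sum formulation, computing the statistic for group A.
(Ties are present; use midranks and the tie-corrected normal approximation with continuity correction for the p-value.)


Step 1: Combine and sort all 11 observations; assign midranks.
sorted (value, group): (8,X), (12,X), (14,Y), (16,X), (16,Y), (19,X), (19,Y), (24,Y), (29,X), (31,Y), (32,Y)
ranks: 8->1, 12->2, 14->3, 16->4.5, 16->4.5, 19->6.5, 19->6.5, 24->8, 29->9, 31->10, 32->11
Step 2: Rank sum for X: R1 = 1 + 2 + 4.5 + 6.5 + 9 = 23.
Step 3: U_X = R1 - n1(n1+1)/2 = 23 - 5*6/2 = 23 - 15 = 8.
       U_Y = n1*n2 - U_X = 30 - 8 = 22.
Step 4: Ties are present, so use the tie-corrected normal approximation (with continuity correction) for the p-value.
Step 5: p-value = 0.233197; compare to alpha = 0.05. fail to reject H0.

U_X = 8, p = 0.233197, fail to reject H0 at alpha = 0.05.


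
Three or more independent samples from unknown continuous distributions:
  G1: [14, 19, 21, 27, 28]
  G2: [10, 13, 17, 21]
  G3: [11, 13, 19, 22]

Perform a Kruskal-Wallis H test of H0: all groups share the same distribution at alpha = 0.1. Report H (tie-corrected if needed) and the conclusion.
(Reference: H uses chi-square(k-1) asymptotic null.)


Step 1: Combine all N = 13 observations and assign midranks.
sorted (value, group, rank): (10,G2,1), (11,G3,2), (13,G2,3.5), (13,G3,3.5), (14,G1,5), (17,G2,6), (19,G1,7.5), (19,G3,7.5), (21,G1,9.5), (21,G2,9.5), (22,G3,11), (27,G1,12), (28,G1,13)
Step 2: Sum ranks within each group.
R_1 = 47 (n_1 = 5)
R_2 = 20 (n_2 = 4)
R_3 = 24 (n_3 = 4)
Step 3: H = 12/(N(N+1)) * sum(R_i^2/n_i) - 3(N+1)
     = 12/(13*14) * (47^2/5 + 20^2/4 + 24^2/4) - 3*14
     = 0.065934 * 685.8 - 42
     = 3.217582.
Step 4: Ties present; correction factor C = 1 - 18/(13^3 - 13) = 0.991758. Corrected H = 3.217582 / 0.991758 = 3.244321.
Step 5: Under H0, H ~ chi^2(2); p-value = 0.197472.
Step 6: alpha = 0.1. fail to reject H0.

H = 3.2443, df = 2, p = 0.197472, fail to reject H0.


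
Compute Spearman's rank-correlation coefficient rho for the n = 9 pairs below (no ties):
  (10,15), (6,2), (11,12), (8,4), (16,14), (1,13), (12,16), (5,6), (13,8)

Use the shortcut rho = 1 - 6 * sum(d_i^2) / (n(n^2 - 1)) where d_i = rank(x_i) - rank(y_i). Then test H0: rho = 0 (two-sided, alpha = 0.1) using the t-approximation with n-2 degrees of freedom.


Step 1: Rank x and y separately (midranks; no ties here).
rank(x): 10->5, 6->3, 11->6, 8->4, 16->9, 1->1, 12->7, 5->2, 13->8
rank(y): 15->8, 2->1, 12->5, 4->2, 14->7, 13->6, 16->9, 6->3, 8->4
Step 2: d_i = R_x(i) - R_y(i); compute d_i^2.
  (5-8)^2=9, (3-1)^2=4, (6-5)^2=1, (4-2)^2=4, (9-7)^2=4, (1-6)^2=25, (7-9)^2=4, (2-3)^2=1, (8-4)^2=16
sum(d^2) = 68.
Step 3: rho = 1 - 6*68 / (9*(9^2 - 1)) = 1 - 408/720 = 0.433333.
Step 4: Under H0, t = rho * sqrt((n-2)/(1-rho^2)) = 1.2721 ~ t(7).
Step 5: Two-sided p-value from the t-distribution with 7 df = 0.243952.
Step 6: alpha = 0.1. fail to reject H0.

rho = 0.4333, p = 0.243952, fail to reject H0 at alpha = 0.1.


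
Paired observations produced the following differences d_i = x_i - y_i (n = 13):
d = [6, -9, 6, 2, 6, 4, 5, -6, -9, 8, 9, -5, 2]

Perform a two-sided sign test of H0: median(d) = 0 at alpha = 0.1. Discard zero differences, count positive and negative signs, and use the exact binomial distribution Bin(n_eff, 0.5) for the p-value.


Step 1: Discard zero differences. Original n = 13; n_eff = number of nonzero differences = 13.
Nonzero differences (with sign): +6, -9, +6, +2, +6, +4, +5, -6, -9, +8, +9, -5, +2
Step 2: Count signs: positive = 9, negative = 4.
Step 3: Under H0: P(positive) = 0.5, so the number of positives S ~ Bin(13, 0.5).
Step 4: Two-sided exact p-value = sum of Bin(13,0.5) probabilities at or below the observed probability = 0.266846.
Step 5: alpha = 0.1. fail to reject H0.

n_eff = 13, pos = 9, neg = 4, p = 0.266846, fail to reject H0.


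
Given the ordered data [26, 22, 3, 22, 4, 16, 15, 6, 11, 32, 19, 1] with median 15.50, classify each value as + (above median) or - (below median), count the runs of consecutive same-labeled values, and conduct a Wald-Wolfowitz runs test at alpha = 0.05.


Step 1: Compute median = 15.50; label A = above, B = below.
Labels in order: AABABABBBAAB  (n_A = 6, n_B = 6)
Step 2: Count runs R = 8.
Step 3: Under H0 (random ordering), E[R] = 2*n_A*n_B/(n_A+n_B) + 1 = 2*6*6/12 + 1 = 7.0000.
        Var[R] = 2*n_A*n_B*(2*n_A*n_B - n_A - n_B) / ((n_A+n_B)^2 * (n_A+n_B-1)) = 4320/1584 = 2.7273.
        SD[R] = 1.6514.
Step 4: Continuity-corrected z = (R - 0.5 - E[R]) / SD[R] = (8 - 0.5 - 7.0000) / 1.6514 = 0.3028.
Step 5: Two-sided p-value via normal approximation = 2*(1 - Phi(|z|)) = 0.762069.
Step 6: alpha = 0.05. fail to reject H0.

R = 8, z = 0.3028, p = 0.762069, fail to reject H0.


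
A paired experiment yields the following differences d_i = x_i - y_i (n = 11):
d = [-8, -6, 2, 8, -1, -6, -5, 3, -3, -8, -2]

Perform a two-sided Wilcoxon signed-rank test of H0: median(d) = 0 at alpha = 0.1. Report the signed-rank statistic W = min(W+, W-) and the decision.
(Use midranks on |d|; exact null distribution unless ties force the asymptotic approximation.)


Step 1: Drop any zero differences (none here) and take |d_i|.
|d| = [8, 6, 2, 8, 1, 6, 5, 3, 3, 8, 2]
Step 2: Midrank |d_i| (ties get averaged ranks).
ranks: |8|->10, |6|->7.5, |2|->2.5, |8|->10, |1|->1, |6|->7.5, |5|->6, |3|->4.5, |3|->4.5, |8|->10, |2|->2.5
Step 3: Attach original signs; sum ranks with positive sign and with negative sign.
W+ = 2.5 + 10 + 4.5 = 17
W- = 10 + 7.5 + 1 + 7.5 + 6 + 4.5 + 10 + 2.5 = 49
(Check: W+ + W- = 66 should equal n(n+1)/2 = 66.)
Step 4: Test statistic W = min(W+, W-) = 17.
Step 5: Ties in |d|, so use the tie-corrected normal approximation.
        E[W] = n(n+1)/4 = 11*12/4 = 33.
        Tie groups: |d|=2 (t=2), |d|=3 (t=2), |d|=6 (t=2), |d|=8 (t=3); sum(t^3 - t) = 42.
        Var[W] = n(n+1)(2n+1)/24 - sum(t^3-t)/48 = 3036/24 - 42/48 = 125.625.
        z = (W - E[W]) / sqrt(Var[W]) = (17 - 33) / 11.2083 = -1.4275.
        Two-sided p = 2*Phi(z) = 0.153430.
Step 6: alpha = 0.1. fail to reject H0.

W+ = 17, W- = 49, W = min = 17, p = 0.153430, fail to reject H0.
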